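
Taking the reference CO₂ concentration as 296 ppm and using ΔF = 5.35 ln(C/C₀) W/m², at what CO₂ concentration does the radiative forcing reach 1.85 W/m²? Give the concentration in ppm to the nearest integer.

Set 5.35 ln(C/296) = 1.85, so ln(C/296) = 1.85/5.35 = 0.34579.
Then C/296 = e^0.34579 = 1.41311, giving C = 296 × 1.41311 = 418.28 ppm.

C ≈ 418 ppm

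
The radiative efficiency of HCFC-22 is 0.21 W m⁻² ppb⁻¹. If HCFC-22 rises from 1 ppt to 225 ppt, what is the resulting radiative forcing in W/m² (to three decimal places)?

HCFC-22: Δ = 225 − 1 = 224 ppt = 0.224 ppb; ΔF = 0.21 × 0.224 = 0.0470 W/m².

ΔF = 0.047 W/m²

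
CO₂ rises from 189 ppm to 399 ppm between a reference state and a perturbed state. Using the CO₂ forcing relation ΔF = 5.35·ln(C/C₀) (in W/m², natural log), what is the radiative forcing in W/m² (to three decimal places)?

CO₂: 5.35 × ln(399/189) = 5.35 × ln(2.11111) = 5.35 × 0.74721 = 3.9976 W/m².

ΔF = 3.998 W/m²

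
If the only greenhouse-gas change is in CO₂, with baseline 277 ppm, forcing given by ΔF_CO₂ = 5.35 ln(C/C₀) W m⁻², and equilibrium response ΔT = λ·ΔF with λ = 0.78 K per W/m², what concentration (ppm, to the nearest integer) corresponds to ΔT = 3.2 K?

C ≈ 596 ppm

Required forcing: ΔF = ΔT/λ = 3.2/0.78 = 4.1026 W/m².
Then ln(C/277) = ΔF/5.35 = 4.1026/5.35 = 0.76684.
So C = 277 × e^0.76684 = 277 × 2.15295 = 596.37 ppm.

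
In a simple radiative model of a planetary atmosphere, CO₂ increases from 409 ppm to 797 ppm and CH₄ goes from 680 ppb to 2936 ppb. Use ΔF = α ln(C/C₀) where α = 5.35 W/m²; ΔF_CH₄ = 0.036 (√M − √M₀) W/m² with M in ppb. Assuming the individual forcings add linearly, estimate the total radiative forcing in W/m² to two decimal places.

CO₂: 5.35 × ln(797/409) = 5.35 × ln(1.94866) = 5.35 × 0.66714 = 3.5692 W/m².
CH₄: 0.036 × (√2936 − √680) = 0.036 × (54.1849 − 26.0768) = 0.036 × 28.1081 = 1.0119 W/m².
Total ΔF = 3.5692 + 1.0119 = 4.5811 W/m².

ΔF = 4.58 W/m²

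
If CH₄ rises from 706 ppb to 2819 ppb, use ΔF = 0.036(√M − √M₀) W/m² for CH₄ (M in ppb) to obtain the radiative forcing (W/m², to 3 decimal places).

ΔF = 0.955 W/m²

CH₄: 0.036 × (√2819 − √706) = 0.036 × (53.0943 − 26.5707) = 0.036 × 26.5236 = 0.9548 W/m².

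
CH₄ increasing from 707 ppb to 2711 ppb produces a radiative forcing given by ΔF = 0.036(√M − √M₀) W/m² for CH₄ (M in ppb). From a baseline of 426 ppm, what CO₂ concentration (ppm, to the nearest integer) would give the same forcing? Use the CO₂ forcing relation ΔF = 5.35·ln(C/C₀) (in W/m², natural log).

CH₄ forcing: 0.036 × (√2711 − √707) = 0.036 × (52.0673 − 26.5895) = 0.036 × 25.4778 = 0.91720 W/m².
Set 5.35 ln(C/426) = 0.91720: ln(C/426) = 0.91720/5.35 = 0.17144, so C = 426 × e^0.17144 = 426 × 1.18701 = 505.67 ppm.

C ≈ 506 ppm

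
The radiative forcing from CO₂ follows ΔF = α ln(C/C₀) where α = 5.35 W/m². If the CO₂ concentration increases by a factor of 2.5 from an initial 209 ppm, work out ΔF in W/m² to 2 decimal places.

ΔF = 5.35 × ln(2.5) = 5.35 × 0.91629 = 4.9022 W/m².

ΔF = 4.90 W/m²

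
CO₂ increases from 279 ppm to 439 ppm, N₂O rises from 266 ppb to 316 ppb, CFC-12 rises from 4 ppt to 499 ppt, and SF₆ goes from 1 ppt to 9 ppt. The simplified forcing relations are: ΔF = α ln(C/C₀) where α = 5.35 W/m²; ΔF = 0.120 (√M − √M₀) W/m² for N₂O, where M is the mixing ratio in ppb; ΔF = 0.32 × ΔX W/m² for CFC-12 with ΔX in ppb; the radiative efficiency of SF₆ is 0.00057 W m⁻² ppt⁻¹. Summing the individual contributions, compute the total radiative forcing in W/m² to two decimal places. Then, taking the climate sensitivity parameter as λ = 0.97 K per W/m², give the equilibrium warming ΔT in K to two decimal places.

ΔF = 2.76 W/m²; ΔT = 2.68 K

CO₂: 5.35 × ln(439/279) = 5.35 × ln(1.57348) = 5.35 × 0.45329 = 2.4251 W/m².
N₂O: 0.120 × (√316 − √266) = 0.120 × (17.7764 − 16.3095) = 0.120 × 1.4669 = 0.1760 W/m².
CFC-12: Δ = 499 − 4 = 495 ppt = 0.495 ppb; ΔF = 0.32 × 0.495 = 0.1584 W/m².
SF₆: ΔF = 0.00057 × (9 − 1) = 0.00057 × 8 = 0.0046 W/m².
Total ΔF = 2.4251 + 0.1760 + 0.1584 + 0.0046 = 2.7641 W/m².
ΔT = λ ΔF = 0.97 × 2.76 = 2.6772 K.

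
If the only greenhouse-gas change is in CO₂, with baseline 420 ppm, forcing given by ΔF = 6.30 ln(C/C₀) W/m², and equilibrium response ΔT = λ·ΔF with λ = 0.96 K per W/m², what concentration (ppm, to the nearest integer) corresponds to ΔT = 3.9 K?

Required forcing: ΔF = ΔT/λ = 3.9/0.96 = 4.0625 W/m².
Then ln(C/420) = ΔF/6.30 = 4.0625/6.30 = 0.64484.
So C = 420 × e^0.64484 = 420 × 1.90568 = 800.39 ppm.

C ≈ 800 ppm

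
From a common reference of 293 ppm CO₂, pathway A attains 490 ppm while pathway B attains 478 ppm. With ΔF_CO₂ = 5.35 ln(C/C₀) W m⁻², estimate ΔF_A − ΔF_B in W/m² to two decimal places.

ΔF_A − ΔF_B = 0.13 W/m²

ΔF_A = 5.35 ln(490/293) = 5.35 × 0.51423 = 2.7511 W/m².
ΔF_B = 5.35 ln(478/293) = 5.35 × 0.48944 = 2.6185 W/m².
Difference: 2.7511 − 2.6185 = 0.1326 W/m².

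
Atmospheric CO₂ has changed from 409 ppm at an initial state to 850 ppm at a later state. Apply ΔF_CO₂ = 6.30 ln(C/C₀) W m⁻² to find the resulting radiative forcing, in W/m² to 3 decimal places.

ΔF = 4.609 W/m²

CO₂ absorption bands are partially saturated, so forcing scales with the logarithm of the concentration ratio.
CO₂: 6.30 × ln(850/409) = 6.30 × ln(2.07824) = 6.30 × 0.73152 = 4.6086 W/m².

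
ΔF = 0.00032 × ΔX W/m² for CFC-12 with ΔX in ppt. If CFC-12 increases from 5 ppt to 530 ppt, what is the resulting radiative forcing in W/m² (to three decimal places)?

CFC-12: ΔF = 0.00032 × (530 − 5) = 0.00032 × 525 = 0.1680 W/m².

ΔF = 0.168 W/m²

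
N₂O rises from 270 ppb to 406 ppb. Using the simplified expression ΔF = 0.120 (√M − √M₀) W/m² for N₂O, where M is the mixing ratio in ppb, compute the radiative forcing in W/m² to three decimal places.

N₂O: 0.120 × (√406 − √270) = 0.120 × (20.1494 − 16.4317) = 0.120 × 3.7177 = 0.4461 W/m².

ΔF = 0.446 W/m²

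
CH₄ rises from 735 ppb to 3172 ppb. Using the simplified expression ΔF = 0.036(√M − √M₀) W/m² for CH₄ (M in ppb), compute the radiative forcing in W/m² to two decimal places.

CH₄: 0.036 × (√3172 − √735) = 0.036 × (56.3205 − 27.1109) = 0.036 × 29.2096 = 1.0515 W/m².

ΔF = 1.05 W/m²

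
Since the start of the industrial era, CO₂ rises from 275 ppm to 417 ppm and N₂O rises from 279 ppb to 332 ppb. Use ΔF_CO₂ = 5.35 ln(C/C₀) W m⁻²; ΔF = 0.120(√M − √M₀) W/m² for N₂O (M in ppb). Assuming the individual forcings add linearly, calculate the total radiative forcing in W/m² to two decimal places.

ΔF = 2.41 W/m²

CO₂: 5.35 × ln(417/275) = 5.35 × ln(1.51636) = 5.35 × 0.41631 = 2.2273 W/m².
N₂O: 0.120 × (√332 − √279) = 0.120 × (18.2209 − 16.7033) = 0.120 × 1.5176 = 0.1821 W/m².
Total ΔF = 2.2273 + 0.1821 = 2.4094 W/m².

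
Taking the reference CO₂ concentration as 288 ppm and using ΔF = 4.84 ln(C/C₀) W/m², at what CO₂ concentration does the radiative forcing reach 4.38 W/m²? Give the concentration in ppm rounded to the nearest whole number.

C ≈ 712 ppm

Set 4.84 ln(C/288) = 4.38, so ln(C/288) = 4.38/4.84 = 0.90496.
Then C/288 = e^0.90496 = 2.47183, giving C = 288 × 2.47183 = 711.89 ppm.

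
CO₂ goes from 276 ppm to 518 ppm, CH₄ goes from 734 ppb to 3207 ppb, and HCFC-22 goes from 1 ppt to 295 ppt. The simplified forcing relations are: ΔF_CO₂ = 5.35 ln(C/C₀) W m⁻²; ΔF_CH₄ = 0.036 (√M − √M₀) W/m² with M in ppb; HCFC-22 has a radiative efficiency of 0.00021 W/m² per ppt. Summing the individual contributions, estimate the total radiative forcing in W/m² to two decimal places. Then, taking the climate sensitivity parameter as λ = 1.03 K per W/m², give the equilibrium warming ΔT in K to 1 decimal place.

ΔF = 4.49 W/m²; ΔT = 4.6 K

CO₂: 5.35 × ln(518/276) = 5.35 × ln(1.87681) = 5.35 × 0.62957 = 3.3682 W/m².
CH₄: 0.036 × (√3207 − √734) = 0.036 × (56.6304 − 27.0924) = 0.036 × 29.5380 = 1.0634 W/m².
HCFC-22: ΔF = 0.00021 × (295 − 1) = 0.00021 × 294 = 0.0617 W/m².
Total ΔF = 3.3682 + 1.0634 + 0.0617 = 4.4933 W/m².
ΔT = λ ΔF = 1.03 × 4.49 = 4.6247 K.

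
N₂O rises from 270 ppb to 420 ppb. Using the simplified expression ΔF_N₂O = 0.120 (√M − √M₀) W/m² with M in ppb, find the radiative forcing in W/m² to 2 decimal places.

ΔF = 0.49 W/m²

N₂O: 0.120 × (√420 − √270) = 0.120 × (20.4939 − 16.4317) = 0.120 × 4.0622 = 0.4875 W/m².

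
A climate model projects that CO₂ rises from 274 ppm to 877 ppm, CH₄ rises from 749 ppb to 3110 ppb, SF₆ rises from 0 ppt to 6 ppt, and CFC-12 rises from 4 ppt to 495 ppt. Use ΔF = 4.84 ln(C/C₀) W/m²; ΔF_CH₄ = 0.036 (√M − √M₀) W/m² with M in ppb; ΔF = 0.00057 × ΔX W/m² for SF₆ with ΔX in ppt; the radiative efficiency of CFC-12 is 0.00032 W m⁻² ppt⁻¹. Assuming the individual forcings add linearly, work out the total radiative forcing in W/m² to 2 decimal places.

ΔF = 6.81 W/m²

CO₂: 4.84 × ln(877/274) = 4.84 × ln(3.20073) = 4.84 × 1.16338 = 5.6308 W/m².
CH₄: 0.036 × (√3110 − √749) = 0.036 × (55.7674 − 27.3679) = 0.036 × 28.3995 = 1.0224 W/m².
SF₆: ΔF = 0.00057 × (6 − 0) = 0.00057 × 6 = 0.0034 W/m².
CFC-12: ΔF = 0.00032 × (495 − 4) = 0.00032 × 491 = 0.1571 W/m².
Total ΔF = 5.6308 + 1.0224 + 0.0034 + 0.1571 = 6.8137 W/m².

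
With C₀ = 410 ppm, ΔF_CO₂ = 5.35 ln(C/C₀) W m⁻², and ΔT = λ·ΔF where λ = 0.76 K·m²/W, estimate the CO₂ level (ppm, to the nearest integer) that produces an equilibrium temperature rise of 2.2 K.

Required forcing: ΔF = ΔT/λ = 2.2/0.76 = 2.8947 W/m².
Then ln(C/410) = ΔF/5.35 = 2.8947/5.35 = 0.54107.
So C = 410 × e^0.54107 = 410 × 1.71784 = 704.31 ppm.

C ≈ 704 ppm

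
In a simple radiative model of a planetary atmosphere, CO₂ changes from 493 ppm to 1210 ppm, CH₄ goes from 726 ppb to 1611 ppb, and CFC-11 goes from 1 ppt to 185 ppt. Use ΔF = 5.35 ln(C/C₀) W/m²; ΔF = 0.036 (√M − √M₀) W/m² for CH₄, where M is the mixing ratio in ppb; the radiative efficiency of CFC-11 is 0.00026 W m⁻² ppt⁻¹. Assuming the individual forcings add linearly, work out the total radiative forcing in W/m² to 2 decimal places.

CO₂: 5.35 × ln(1210/493) = 5.35 × ln(2.45436) = 5.35 × 0.89787 = 4.8036 W/m².
CH₄: 0.036 × (√1611 − √726) = 0.036 × (40.1373 − 26.9444) = 0.036 × 13.1929 = 0.4749 W/m².
CFC-11: ΔF = 0.00026 × (185 − 1) = 0.00026 × 184 = 0.0478 W/m².
Total ΔF = 4.8036 + 0.4749 + 0.0478 = 5.3263 W/m².

ΔF = 5.33 W/m²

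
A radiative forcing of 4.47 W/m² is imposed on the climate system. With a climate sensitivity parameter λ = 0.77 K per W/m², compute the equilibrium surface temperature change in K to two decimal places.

ΔT = λ ΔF = 0.77 × 4.47 = 3.4419 K.

ΔT = 3.44 K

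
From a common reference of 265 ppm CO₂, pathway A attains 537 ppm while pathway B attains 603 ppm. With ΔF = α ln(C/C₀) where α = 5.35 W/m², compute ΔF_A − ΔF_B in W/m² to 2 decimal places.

ΔF_A − ΔF_B = -0.62 W/m²

ΔF_A = 5.35 ln(537/265) = 5.35 × 0.70627 = 3.7785 W/m².
ΔF_B = 5.35 ln(603/265) = 5.35 × 0.82219 = 4.3987 W/m².
Difference: 3.7785 − 4.3987 = -0.6202 W/m².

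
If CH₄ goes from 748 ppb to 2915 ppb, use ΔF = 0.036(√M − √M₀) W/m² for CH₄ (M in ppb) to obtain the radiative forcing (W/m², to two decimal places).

ΔF = 0.96 W/m²

CH₄: 0.036 × (√2915 − √748) = 0.036 × (53.9907 − 27.3496) = 0.036 × 26.6411 = 0.9591 W/m².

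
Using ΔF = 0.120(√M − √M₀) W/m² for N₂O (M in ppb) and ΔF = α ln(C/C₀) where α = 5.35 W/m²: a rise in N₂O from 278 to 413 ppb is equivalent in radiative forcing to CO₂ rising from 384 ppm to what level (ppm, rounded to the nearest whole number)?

N₂O forcing: 0.120 × (√413 − √278) = 0.120 × (20.3224 − 16.6733) = 0.120 × 3.6491 = 0.43789 W/m².
Set 5.35 ln(C/384) = 0.43789: ln(C/384) = 0.43789/5.35 = 0.08185, so C = 384 × e^0.08185 = 384 × 1.08529 = 416.75 ppm.

C ≈ 417 ppm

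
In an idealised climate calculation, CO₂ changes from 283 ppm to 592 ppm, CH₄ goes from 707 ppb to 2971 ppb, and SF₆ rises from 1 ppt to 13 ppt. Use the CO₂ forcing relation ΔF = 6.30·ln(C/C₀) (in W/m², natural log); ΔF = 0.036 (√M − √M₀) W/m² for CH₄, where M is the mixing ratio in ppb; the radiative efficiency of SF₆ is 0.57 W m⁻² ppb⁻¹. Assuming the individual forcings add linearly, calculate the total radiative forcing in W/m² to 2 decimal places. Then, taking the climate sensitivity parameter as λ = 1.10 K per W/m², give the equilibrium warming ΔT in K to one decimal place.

ΔF = 5.66 W/m²; ΔT = 6.2 K

CO₂: 6.30 × ln(592/283) = 6.30 × ln(2.09187) = 6.30 × 0.73806 = 4.6498 W/m².
CH₄: 0.036 × (√2971 − √707) = 0.036 × (54.5069 − 26.5895) = 0.036 × 27.9174 = 1.0050 W/m².
SF₆: Δ = 13 − 1 = 12 ppt = 0.012 ppb; ΔF = 0.57 × 0.012 = 0.0068 W/m².
Total ΔF = 4.6498 + 1.0050 + 0.0068 = 5.6616 W/m².
ΔT = λ ΔF = 1.10 × 5.66 = 6.2260 K.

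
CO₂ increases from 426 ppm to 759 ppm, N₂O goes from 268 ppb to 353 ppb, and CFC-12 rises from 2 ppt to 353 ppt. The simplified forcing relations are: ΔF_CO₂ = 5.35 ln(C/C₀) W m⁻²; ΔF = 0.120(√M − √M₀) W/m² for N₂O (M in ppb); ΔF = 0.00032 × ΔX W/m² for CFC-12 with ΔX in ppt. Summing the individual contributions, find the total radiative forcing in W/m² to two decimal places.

ΔF = 3.49 W/m²

CO₂: 5.35 × ln(759/426) = 5.35 × ln(1.78169) = 5.35 × 0.57756 = 3.0899 W/m².
N₂O: 0.120 × (√353 − √268) = 0.120 × (18.7883 − 16.3707) = 0.120 × 2.4176 = 0.2901 W/m².
CFC-12: ΔF = 0.00032 × (353 − 2) = 0.00032 × 351 = 0.1123 W/m².
Total ΔF = 3.0899 + 0.2901 + 0.1123 = 3.4923 W/m².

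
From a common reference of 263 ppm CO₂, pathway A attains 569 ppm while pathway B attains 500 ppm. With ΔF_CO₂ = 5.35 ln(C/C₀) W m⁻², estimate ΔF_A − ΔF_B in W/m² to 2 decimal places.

ΔF_A − ΔF_B = 0.69 W/m²

ΔF_A = 5.35 ln(569/263) = 5.35 × 0.77173 = 4.1288 W/m².
ΔF_B = 5.35 ln(500/263) = 5.35 × 0.64245 = 3.4371 W/m².
Difference: 4.1288 − 3.4371 = 0.6917 W/m².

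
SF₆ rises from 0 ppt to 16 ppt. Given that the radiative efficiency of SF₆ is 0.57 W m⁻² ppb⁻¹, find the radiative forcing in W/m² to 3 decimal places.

SF₆: Δ = 16 − 0 = 16 ppt = 0.016 ppb; ΔF = 0.57 × 0.016 = 0.0091 W/m².

ΔF = 0.009 W/m²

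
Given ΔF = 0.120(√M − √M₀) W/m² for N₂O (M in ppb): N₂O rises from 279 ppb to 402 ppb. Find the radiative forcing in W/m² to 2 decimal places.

ΔF = 0.40 W/m²

N₂O: 0.120 × (√402 − √279) = 0.120 × (20.0499 − 16.7033) = 0.120 × 3.3466 = 0.4016 W/m².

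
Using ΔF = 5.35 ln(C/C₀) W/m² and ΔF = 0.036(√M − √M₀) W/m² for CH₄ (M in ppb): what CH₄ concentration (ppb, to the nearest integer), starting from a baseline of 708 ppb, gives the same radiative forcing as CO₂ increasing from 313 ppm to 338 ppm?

M ≈ 1446 ppb

CO₂ forcing: 5.35 × ln(338/313) = 5.35 × 0.076843 = 0.41111 W/m².
Set 0.036(√M − √708) = 0.41111: √M = 0.41111/0.036 + √708 = 11.4197 + 26.6083 = 38.0280.
M = (38.0280)² = 1446.13 ppb.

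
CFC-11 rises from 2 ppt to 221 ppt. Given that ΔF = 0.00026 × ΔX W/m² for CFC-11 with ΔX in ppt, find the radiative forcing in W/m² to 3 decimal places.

ΔF = 0.057 W/m²

CFC-11: ΔF = 0.00026 × (221 − 2) = 0.00026 × 219 = 0.0569 W/m².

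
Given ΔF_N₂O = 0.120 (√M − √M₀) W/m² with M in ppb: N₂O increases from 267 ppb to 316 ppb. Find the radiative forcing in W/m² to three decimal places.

ΔF = 0.172 W/m²

N₂O: 0.120 × (√316 − √267) = 0.120 × (17.7764 − 16.3401) = 0.120 × 1.4363 = 0.1724 W/m².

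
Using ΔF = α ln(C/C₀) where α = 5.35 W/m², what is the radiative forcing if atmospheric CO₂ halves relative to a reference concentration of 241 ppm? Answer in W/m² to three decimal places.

ΔF = -3.708 W/m²

ΔF = 5.35 × ln(0.5) = 5.35 × -0.69315 = -3.7084 W/m².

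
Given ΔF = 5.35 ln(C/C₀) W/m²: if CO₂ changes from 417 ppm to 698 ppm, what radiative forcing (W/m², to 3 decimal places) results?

ΔF = 2.756 W/m²

CO₂: 5.35 × ln(698/417) = 5.35 × ln(1.67386) = 5.35 × 0.51513 = 2.7559 W/m².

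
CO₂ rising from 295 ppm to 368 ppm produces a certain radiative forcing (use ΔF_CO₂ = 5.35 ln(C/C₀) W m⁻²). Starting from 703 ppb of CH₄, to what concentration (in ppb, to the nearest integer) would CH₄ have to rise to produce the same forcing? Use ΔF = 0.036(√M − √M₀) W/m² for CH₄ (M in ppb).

CO₂ forcing: 5.35 × ln(368/295) = 5.35 × 0.221108 = 1.18293 W/m².
Set 0.036(√M − √703) = 1.18293: √M = 1.18293/0.036 + √703 = 32.8592 + 26.5141 = 59.3733.
M = (59.3733)² = 3525.19 ppb.

M ≈ 3525 ppb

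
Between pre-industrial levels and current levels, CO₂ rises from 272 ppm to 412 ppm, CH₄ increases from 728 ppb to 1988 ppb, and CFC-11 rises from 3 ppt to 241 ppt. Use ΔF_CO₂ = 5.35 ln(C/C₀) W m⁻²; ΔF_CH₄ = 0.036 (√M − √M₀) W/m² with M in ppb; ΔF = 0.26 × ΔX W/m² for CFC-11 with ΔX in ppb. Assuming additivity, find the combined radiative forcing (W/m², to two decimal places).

ΔF = 2.92 W/m²

CO₂: 5.35 × ln(412/272) = 5.35 × ln(1.51471) = 5.35 × 0.41522 = 2.2214 W/m².
CH₄: 0.036 × (√1988 − √728) = 0.036 × (44.5870 − 26.9815) = 0.036 × 17.6055 = 0.6338 W/m².
CFC-11: Δ = 241 − 3 = 238 ppt = 0.238 ppb; ΔF = 0.26 × 0.238 = 0.0619 W/m².
Total ΔF = 2.2214 + 0.6338 + 0.0619 = 2.9171 W/m².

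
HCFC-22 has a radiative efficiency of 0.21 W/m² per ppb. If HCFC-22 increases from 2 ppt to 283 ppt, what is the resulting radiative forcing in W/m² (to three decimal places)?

ΔF = 0.059 W/m²

HCFC-22: Δ = 283 − 2 = 281 ppt = 0.281 ppb; ΔF = 0.21 × 0.281 = 0.0590 W/m².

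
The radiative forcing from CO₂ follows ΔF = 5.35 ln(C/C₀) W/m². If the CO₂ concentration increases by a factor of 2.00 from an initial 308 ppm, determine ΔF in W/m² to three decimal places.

Because the forcing depends only on the ratio C/C₀, the initial concentration does not enter.
ΔF = 5.35 × ln(2.00) = 5.35 × 0.69315 = 3.7084 W/m².

ΔF = 3.708 W/m²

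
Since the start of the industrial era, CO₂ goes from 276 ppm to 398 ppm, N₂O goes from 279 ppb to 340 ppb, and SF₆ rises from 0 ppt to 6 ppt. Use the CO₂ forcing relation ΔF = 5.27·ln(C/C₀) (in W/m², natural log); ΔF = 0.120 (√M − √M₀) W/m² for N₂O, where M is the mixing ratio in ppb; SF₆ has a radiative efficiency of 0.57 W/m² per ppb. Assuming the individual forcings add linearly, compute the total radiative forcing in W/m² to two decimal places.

ΔF = 2.14 W/m²

CO₂: 5.27 × ln(398/276) = 5.27 × ln(1.44203) = 5.27 × 0.36605 = 1.9291 W/m².
N₂O: 0.120 × (√340 − √279) = 0.120 × (18.4391 − 16.7033) = 0.120 × 1.7358 = 0.2083 W/m².
SF₆: Δ = 6 − 0 = 6 ppt = 0.006 ppb; ΔF = 0.57 × 0.006 = 0.0034 W/m².
Total ΔF = 1.9291 + 0.2083 + 0.0034 = 2.1408 W/m².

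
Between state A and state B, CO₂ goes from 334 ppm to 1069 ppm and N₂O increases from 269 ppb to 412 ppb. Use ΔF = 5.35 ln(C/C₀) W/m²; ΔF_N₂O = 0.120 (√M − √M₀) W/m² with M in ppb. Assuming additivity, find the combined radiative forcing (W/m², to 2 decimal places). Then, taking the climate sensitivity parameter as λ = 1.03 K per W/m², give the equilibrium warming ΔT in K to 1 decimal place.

ΔF = 6.69 W/m²; ΔT = 6.9 K

CO₂: 5.35 × ln(1069/334) = 5.35 × ln(3.20060) = 5.35 × 1.16334 = 6.2239 W/m².
N₂O: 0.120 × (√412 − √269) = 0.120 × (20.2978 − 16.4012) = 0.120 × 3.8966 = 0.4676 W/m².
Total ΔF = 6.2239 + 0.4676 = 6.6915 W/m².
ΔT = λ ΔF = 1.03 × 6.69 = 6.8907 K.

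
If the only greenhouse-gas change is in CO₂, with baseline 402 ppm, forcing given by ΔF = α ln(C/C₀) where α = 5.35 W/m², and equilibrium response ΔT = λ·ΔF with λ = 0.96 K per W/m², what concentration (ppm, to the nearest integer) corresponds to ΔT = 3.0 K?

Required forcing: ΔF = ΔT/λ = 3.0/0.96 = 3.1250 W/m².
Then ln(C/402) = ΔF/5.35 = 3.1250/5.35 = 0.58411.
So C = 402 × e^0.58411 = 402 × 1.79339 = 720.94 ppm.

C ≈ 721 ppm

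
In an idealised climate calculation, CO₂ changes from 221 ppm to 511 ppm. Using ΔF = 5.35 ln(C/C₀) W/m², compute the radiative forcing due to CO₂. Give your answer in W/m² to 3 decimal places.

ΔF = 4.484 W/m²

CO₂: 5.35 × ln(511/221) = 5.35 × ln(2.31222) = 5.35 × 0.83821 = 4.4844 W/m².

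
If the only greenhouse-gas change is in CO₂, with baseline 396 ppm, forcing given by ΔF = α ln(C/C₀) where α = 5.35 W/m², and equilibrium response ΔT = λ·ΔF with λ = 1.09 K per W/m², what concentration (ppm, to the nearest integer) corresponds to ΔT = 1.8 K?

Required forcing: ΔF = ΔT/λ = 1.8/1.09 = 1.6514 W/m².
Then ln(C/396) = ΔF/5.35 = 1.6514/5.35 = 0.30867.
So C = 396 × e^0.30867 = 396 × 1.36161 = 539.20 ppm.

C ≈ 539 ppm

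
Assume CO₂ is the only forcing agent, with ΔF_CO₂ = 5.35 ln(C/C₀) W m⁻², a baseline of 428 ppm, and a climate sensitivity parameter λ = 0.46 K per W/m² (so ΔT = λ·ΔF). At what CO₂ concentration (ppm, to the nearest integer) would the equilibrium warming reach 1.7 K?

C ≈ 854 ppm

Required forcing: ΔF = ΔT/λ = 1.7/0.46 = 3.6957 W/m².
Then ln(C/428) = ΔF/5.35 = 3.6957/5.35 = 0.69079.
So C = 428 × e^0.69079 = 428 × 1.99529 = 853.98 ppm.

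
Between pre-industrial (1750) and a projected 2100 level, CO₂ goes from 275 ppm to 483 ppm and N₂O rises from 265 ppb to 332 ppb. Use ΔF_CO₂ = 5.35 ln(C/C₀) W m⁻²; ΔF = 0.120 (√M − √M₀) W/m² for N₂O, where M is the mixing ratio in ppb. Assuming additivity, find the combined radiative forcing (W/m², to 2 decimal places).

ΔF = 3.25 W/m²

CO₂: 5.35 × ln(483/275) = 5.35 × ln(1.75636) = 5.35 × 0.56324 = 3.0133 W/m².
N₂O: 0.120 × (√332 − √265) = 0.120 × (18.2209 − 16.2788) = 0.120 × 1.9421 = 0.2331 W/m².
Total ΔF = 3.0133 + 0.2331 = 3.2464 W/m².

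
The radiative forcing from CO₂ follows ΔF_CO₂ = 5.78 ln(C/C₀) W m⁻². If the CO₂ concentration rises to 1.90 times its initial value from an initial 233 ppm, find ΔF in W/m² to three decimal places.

ΔF = 3.710 W/m²

ΔF = 5.78 × ln(1.90) = 5.78 × 0.64185 = 3.7099 W/m².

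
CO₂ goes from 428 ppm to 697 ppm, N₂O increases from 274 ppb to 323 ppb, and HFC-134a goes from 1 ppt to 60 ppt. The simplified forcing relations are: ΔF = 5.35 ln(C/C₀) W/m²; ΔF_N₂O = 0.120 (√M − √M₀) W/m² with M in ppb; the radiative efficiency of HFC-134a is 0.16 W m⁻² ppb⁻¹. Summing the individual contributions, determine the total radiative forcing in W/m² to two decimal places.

CO₂: 5.35 × ln(697/428) = 5.35 × ln(1.62850) = 5.35 × 0.48766 = 2.6090 W/m².
N₂O: 0.120 × (√323 − √274) = 0.120 × (17.9722 − 16.5529) = 0.120 × 1.4193 = 0.1703 W/m².
HFC-134a: Δ = 60 − 1 = 59 ppt = 0.059 ppb; ΔF = 0.16 × 0.059 = 0.0094 W/m².
Total ΔF = 2.6090 + 0.1703 + 0.0094 = 2.7887 W/m².

ΔF = 2.79 W/m²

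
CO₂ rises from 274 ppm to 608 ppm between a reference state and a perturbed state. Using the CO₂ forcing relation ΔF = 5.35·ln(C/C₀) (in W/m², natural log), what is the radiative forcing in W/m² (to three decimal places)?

CO₂ absorption bands are partially saturated, so forcing scales with the logarithm of the concentration ratio.
CO₂: 5.35 × ln(608/274) = 5.35 × ln(2.21898) = 5.35 × 0.79705 = 4.2642 W/m².

ΔF = 4.264 W/m²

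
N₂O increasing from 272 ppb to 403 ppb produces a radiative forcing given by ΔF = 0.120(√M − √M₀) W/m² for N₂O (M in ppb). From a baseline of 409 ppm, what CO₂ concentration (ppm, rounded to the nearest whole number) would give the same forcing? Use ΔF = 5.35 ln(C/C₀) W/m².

C ≈ 443 ppm

N₂O forcing: 0.120 × (√403 − √272) = 0.120 × (20.0749 − 16.4924) = 0.120 × 3.5825 = 0.42990 W/m².
Set 5.35 ln(C/409) = 0.42990: ln(C/409) = 0.42990/5.35 = 0.08036, so C = 409 × e^0.08036 = 409 × 1.08368 = 443.23 ppm.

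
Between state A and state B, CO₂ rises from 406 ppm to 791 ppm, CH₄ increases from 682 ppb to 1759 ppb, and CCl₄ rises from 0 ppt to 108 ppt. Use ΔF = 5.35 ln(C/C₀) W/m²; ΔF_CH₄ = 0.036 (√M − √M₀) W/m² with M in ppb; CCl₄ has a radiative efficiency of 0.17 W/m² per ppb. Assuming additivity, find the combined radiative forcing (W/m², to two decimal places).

ΔF = 4.16 W/m²

CO₂: 5.35 × ln(791/406) = 5.35 × ln(1.94828) = 5.35 × 0.66695 = 3.5682 W/m².
CH₄: 0.036 × (√1759 − √682) = 0.036 × (41.9404 − 26.1151) = 0.036 × 15.8253 = 0.5697 W/m².
CCl₄: Δ = 108 − 0 = 108 ppt = 0.108 ppb; ΔF = 0.17 × 0.108 = 0.0184 W/m².
Total ΔF = 3.5682 + 0.5697 + 0.0184 = 4.1563 W/m².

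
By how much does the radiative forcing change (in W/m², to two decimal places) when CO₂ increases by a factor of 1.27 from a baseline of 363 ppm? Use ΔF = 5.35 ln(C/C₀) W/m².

ΔF = 5.35 × ln(1.27) = 5.35 × 0.23902 = 1.2788 W/m².

ΔF = 1.28 W/m²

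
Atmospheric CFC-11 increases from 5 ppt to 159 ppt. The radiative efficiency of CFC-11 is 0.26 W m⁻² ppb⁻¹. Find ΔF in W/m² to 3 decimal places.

ΔF = 0.040 W/m²

CFC-11: Δ = 159 − 5 = 154 ppt = 0.154 ppb; ΔF = 0.26 × 0.154 = 0.0400 W/m².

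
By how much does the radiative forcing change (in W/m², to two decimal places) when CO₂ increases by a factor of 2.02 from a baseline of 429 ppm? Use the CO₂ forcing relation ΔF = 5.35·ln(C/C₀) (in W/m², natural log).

ΔF = 3.76 W/m²

ΔF = 5.35 × ln(2.02) = 5.35 × 0.70310 = 3.7616 W/m².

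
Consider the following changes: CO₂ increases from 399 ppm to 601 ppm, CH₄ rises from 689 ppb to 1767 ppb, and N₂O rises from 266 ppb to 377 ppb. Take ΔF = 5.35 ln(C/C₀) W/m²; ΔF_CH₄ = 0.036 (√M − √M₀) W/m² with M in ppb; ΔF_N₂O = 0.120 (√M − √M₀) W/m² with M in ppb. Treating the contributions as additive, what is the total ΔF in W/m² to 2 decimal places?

ΔF = 3.13 W/m²

CO₂: 5.35 × ln(601/399) = 5.35 × ln(1.50627) = 5.35 × 0.40964 = 2.1916 W/m².
CH₄: 0.036 × (√1767 − √689) = 0.036 × (42.0357 − 26.2488) = 0.036 × 15.7869 = 0.5683 W/m².
N₂O: 0.120 × (√377 − √266) = 0.120 × (19.4165 − 16.3095) = 0.120 × 3.1070 = 0.3728 W/m².
Total ΔF = 2.1916 + 0.5683 + 0.3728 = 3.1327 W/m².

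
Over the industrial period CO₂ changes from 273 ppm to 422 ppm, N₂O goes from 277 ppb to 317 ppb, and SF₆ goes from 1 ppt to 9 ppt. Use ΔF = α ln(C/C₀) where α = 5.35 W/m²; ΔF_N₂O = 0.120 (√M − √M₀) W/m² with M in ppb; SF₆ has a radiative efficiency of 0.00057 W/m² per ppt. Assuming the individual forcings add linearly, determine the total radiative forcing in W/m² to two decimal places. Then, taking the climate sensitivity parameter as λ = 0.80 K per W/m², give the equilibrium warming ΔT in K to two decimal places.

ΔF = 2.47 W/m²; ΔT = 1.98 K

CO₂: 5.35 × ln(422/273) = 5.35 × ln(1.54579) = 5.35 × 0.43554 = 2.3301 W/m².
N₂O: 0.120 × (√317 − √277) = 0.120 × (17.8045 − 16.6433) = 0.120 × 1.1612 = 0.1393 W/m².
SF₆: ΔF = 0.00057 × (9 − 1) = 0.00057 × 8 = 0.0046 W/m².
Total ΔF = 2.3301 + 0.1393 + 0.0046 = 2.4740 W/m².
ΔT = λ ΔF = 0.80 × 2.47 = 1.9760 K.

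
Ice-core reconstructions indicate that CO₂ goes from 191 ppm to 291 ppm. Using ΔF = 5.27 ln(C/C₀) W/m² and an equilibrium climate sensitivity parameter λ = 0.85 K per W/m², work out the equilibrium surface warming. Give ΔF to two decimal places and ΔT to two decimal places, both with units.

CO₂: 5.27 × ln(291/191) = 5.27 × ln(1.52356) = 5.27 × 0.42105 = 2.2189 W/m².
ΔT = λ ΔF = 0.85 × 2.22 = 1.8870 K.

ΔF = 2.22 W/m²; ΔT = 1.89 K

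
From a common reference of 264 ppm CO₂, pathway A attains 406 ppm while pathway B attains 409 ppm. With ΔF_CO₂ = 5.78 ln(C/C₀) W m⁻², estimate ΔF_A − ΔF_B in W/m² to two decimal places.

ΔF_A = 5.78 ln(406/264) = 5.78 × 0.43040 = 2.4877 W/m².
ΔF_B = 5.78 ln(409/264) = 5.78 × 0.43777 = 2.5303 W/m².
Difference: 2.4877 − 2.5303 = -0.0426 W/m².

ΔF_A − ΔF_B = -0.04 W/m²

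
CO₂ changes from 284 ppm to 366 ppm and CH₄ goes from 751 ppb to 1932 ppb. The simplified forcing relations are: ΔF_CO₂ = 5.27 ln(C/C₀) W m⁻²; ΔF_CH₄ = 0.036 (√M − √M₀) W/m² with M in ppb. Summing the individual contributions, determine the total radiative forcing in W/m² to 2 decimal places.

CO₂: 5.27 × ln(366/284) = 5.27 × ln(1.28873) = 5.27 × 0.25366 = 1.3368 W/m².
CH₄: 0.036 × (√1932 − √751) = 0.036 × (43.9545 − 27.4044) = 0.036 × 16.5501 = 0.5958 W/m².
Total ΔF = 1.3368 + 0.5958 = 1.9326 W/m².

ΔF = 1.93 W/m²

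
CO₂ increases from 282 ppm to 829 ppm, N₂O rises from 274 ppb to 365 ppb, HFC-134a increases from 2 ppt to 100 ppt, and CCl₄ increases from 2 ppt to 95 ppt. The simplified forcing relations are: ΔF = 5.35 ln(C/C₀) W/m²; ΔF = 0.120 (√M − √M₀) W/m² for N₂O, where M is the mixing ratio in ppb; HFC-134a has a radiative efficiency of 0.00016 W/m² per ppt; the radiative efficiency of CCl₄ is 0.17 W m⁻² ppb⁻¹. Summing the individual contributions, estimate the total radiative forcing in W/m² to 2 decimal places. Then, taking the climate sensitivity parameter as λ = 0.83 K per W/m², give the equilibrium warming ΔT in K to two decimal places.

CO₂: 5.35 × ln(829/282) = 5.35 × ln(2.93972) = 5.35 × 1.07831 = 5.7690 W/m².
N₂O: 0.120 × (√365 − √274) = 0.120 × (19.1050 − 16.5529) = 0.120 × 2.5521 = 0.3063 W/m².
HFC-134a: ΔF = 0.00016 × (100 − 2) = 0.00016 × 98 = 0.0157 W/m².
CCl₄: Δ = 95 − 2 = 93 ppt = 0.093 ppb; ΔF = 0.17 × 0.093 = 0.0158 W/m².
Total ΔF = 5.7690 + 0.3063 + 0.0157 + 0.0158 = 6.1068 W/m².
ΔT = λ ΔF = 0.83 × 6.11 = 5.0713 K.

ΔF = 6.11 W/m²; ΔT = 5.07 K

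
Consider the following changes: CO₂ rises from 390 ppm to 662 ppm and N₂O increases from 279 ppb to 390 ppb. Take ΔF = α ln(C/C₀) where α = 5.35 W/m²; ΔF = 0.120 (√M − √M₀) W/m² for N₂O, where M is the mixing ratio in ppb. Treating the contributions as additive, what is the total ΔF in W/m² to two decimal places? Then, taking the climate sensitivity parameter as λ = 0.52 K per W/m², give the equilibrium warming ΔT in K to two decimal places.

ΔF = 3.20 W/m²; ΔT = 1.66 K

CO₂: 5.35 × ln(662/390) = 5.35 × ln(1.69744) = 5.35 × 0.52912 = 2.8308 W/m².
N₂O: 0.120 × (√390 − √279) = 0.120 × (19.7484 − 16.7033) = 0.120 × 3.0451 = 0.3654 W/m².
Total ΔF = 2.8308 + 0.3654 = 3.1962 W/m².
ΔT = λ ΔF = 0.52 × 3.20 = 1.6640 K.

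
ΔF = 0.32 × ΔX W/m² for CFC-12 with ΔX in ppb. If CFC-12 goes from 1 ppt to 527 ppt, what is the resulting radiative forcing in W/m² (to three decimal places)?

CFC-12: Δ = 527 − 1 = 526 ppt = 0.526 ppb; ΔF = 0.32 × 0.526 = 0.1683 W/m².

ΔF = 0.168 W/m²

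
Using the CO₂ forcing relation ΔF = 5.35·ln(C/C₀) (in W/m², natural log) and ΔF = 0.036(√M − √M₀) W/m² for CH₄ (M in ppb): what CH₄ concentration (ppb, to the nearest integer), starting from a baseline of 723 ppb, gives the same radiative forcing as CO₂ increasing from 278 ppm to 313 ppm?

CO₂ forcing: 5.35 × ln(313/278) = 5.35 × 0.118582 = 0.63441 W/m².
Set 0.036(√M − √723) = 0.63441: √M = 0.63441/0.036 + √723 = 17.6225 + 26.8887 = 44.5112.
M = (44.5112)² = 1981.25 ppb.

M ≈ 1981 ppb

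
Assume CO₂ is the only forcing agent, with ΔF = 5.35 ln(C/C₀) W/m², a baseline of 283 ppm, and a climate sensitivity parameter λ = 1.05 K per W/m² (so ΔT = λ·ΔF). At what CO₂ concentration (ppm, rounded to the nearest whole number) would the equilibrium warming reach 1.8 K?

Required forcing: ΔF = ΔT/λ = 1.8/1.05 = 1.7143 W/m².
Then ln(C/283) = ΔF/5.35 = 1.7143/5.35 = 0.32043.
So C = 283 × e^0.32043 = 283 × 1.37772 = 389.89 ppm.

C ≈ 390 ppm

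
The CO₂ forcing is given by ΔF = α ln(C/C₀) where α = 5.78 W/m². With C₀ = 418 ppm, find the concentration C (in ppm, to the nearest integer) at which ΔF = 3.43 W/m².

Set 5.78 ln(C/418) = 3.43, so ln(C/418) = 3.43/5.78 = 0.59343.
Then C/418 = e^0.59343 = 1.81019, giving C = 418 × 1.81019 = 756.66 ppm.

C ≈ 757 ppm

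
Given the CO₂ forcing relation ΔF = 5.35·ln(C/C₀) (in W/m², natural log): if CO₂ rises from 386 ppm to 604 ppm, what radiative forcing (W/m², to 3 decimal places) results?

ΔF = 2.395 W/m²

CO₂ absorption bands are partially saturated, so forcing scales with the logarithm of the concentration ratio.
CO₂: 5.35 × ln(604/386) = 5.35 × ln(1.56477) = 5.35 × 0.44774 = 2.3954 W/m².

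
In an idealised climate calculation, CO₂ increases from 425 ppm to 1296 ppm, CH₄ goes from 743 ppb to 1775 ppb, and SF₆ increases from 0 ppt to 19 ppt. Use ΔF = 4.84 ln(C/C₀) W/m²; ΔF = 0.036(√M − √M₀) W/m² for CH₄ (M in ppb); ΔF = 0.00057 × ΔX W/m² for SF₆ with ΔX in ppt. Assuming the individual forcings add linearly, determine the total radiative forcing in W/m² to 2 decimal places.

CO₂: 4.84 × ln(1296/425) = 4.84 × ln(3.04941) = 4.84 × 1.11495 = 5.3964 W/m².
CH₄: 0.036 × (√1775 − √743) = 0.036 × (42.1307 − 27.2580) = 0.036 × 14.8727 = 0.5354 W/m².
SF₆: ΔF = 0.00057 × (19 − 0) = 0.00057 × 19 = 0.0108 W/m².
Total ΔF = 5.3964 + 0.5354 + 0.0108 = 5.9426 W/m².

ΔF = 5.94 W/m²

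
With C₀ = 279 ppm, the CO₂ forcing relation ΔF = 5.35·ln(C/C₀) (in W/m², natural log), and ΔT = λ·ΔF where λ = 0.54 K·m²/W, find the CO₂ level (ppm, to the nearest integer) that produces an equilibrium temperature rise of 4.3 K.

Required forcing: ΔF = ΔT/λ = 4.3/0.54 = 7.9630 W/m².
Then ln(C/279) = ΔF/5.35 = 7.9630/5.35 = 1.48841.
So C = 279 × e^1.48841 = 279 × 4.43005 = 1235.98 ppm.

C ≈ 1236 ppm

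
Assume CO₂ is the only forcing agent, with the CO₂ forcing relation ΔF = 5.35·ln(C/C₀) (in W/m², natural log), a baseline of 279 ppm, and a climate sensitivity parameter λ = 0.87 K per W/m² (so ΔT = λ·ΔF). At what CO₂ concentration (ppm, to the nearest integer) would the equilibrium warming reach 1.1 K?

Required forcing: ΔF = ΔT/λ = 1.1/0.87 = 1.2644 W/m².
Then ln(C/279) = ΔF/5.35 = 1.2644/5.35 = 0.23634.
So C = 279 × e^0.23634 = 279 × 1.26660 = 353.38 ppm.

C ≈ 353 ppm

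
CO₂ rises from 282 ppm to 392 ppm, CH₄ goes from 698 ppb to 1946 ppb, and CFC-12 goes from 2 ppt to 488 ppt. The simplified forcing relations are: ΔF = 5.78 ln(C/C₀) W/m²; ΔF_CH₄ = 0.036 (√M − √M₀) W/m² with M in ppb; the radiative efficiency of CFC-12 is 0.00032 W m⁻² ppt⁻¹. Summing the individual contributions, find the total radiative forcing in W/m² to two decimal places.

ΔF = 2.70 W/m²

CO₂: 5.78 × ln(392/282) = 5.78 × ln(1.39007) = 5.78 × 0.32935 = 1.9036 W/m².
CH₄: 0.036 × (√1946 − √698) = 0.036 × (44.1135 − 26.4197) = 0.036 × 17.6938 = 0.6370 W/m².
CFC-12: ΔF = 0.00032 × (488 − 2) = 0.00032 × 486 = 0.1555 W/m².
Total ΔF = 1.9036 + 0.6370 + 0.1555 = 2.6961 W/m².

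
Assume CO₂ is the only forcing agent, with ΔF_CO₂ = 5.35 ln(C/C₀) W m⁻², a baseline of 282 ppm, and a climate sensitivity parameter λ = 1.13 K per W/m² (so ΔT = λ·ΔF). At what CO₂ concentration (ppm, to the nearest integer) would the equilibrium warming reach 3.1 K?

Required forcing: ΔF = ΔT/λ = 3.1/1.13 = 2.7434 W/m².
Then ln(C/282) = ΔF/5.35 = 2.7434/5.35 = 0.51279.
So C = 282 × e^0.51279 = 282 × 1.66994 = 470.92 ppm.

C ≈ 471 ppm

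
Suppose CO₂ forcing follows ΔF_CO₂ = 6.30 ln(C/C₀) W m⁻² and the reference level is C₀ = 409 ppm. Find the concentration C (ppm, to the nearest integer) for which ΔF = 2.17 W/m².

C ≈ 577 ppm

Set 6.30 ln(C/409) = 2.17, so ln(C/409) = 2.17/6.30 = 0.34444.
Then C/409 = e^0.34444 = 1.41120, giving C = 409 × 1.41120 = 577.18 ppm.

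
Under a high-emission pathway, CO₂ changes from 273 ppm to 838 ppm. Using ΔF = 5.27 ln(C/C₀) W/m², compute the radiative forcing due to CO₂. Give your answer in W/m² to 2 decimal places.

CO₂ absorption bands are partially saturated, so forcing scales with the logarithm of the concentration ratio.
CO₂: 5.27 × ln(838/273) = 5.27 × ln(3.06960) = 5.27 × 1.12155 = 5.9106 W/m².

ΔF = 5.91 W/m²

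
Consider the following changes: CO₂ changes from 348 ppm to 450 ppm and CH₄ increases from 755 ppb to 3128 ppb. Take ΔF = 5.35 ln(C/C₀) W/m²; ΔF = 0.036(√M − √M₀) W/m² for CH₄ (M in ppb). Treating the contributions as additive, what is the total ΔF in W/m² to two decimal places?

ΔF = 2.40 W/m²

CO₂: 5.35 × ln(450/348) = 5.35 × ln(1.29310) = 5.35 × 0.25704 = 1.3752 W/m².
CH₄: 0.036 × (√3128 − √755) = 0.036 × (55.9285 − 27.4773) = 0.036 × 28.4512 = 1.0242 W/m².
Total ΔF = 1.3752 + 1.0242 = 2.3994 W/m².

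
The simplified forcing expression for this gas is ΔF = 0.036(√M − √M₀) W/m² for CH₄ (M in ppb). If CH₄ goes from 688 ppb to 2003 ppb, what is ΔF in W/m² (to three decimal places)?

CH₄: 0.036 × (√2003 − √688) = 0.036 × (44.7549 − 26.2298) = 0.036 × 18.5251 = 0.6669 W/m².

ΔF = 0.667 W/m²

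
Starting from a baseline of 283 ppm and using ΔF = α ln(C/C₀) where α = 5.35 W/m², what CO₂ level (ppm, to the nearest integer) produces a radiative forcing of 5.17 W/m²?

C ≈ 744 ppm

Set 5.35 ln(C/283) = 5.17, so ln(C/283) = 5.17/5.35 = 0.96636.
Then C/283 = e^0.96636 = 2.62836, giving C = 283 × 2.62836 = 743.83 ppm.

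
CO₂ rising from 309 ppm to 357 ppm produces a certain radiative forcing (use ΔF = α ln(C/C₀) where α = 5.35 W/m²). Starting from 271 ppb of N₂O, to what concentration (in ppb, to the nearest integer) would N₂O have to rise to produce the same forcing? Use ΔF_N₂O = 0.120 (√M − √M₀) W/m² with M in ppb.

CO₂ forcing: 5.35 × ln(357/309) = 5.35 × 0.144395 = 0.77251 W/m².
Set 0.120(√M − √271) = 0.77251: √M = 0.77251/0.120 + √271 = 6.4376 + 16.4621 = 22.8997.
M = (22.8997)² = 524.40 ppb.

M ≈ 524 ppb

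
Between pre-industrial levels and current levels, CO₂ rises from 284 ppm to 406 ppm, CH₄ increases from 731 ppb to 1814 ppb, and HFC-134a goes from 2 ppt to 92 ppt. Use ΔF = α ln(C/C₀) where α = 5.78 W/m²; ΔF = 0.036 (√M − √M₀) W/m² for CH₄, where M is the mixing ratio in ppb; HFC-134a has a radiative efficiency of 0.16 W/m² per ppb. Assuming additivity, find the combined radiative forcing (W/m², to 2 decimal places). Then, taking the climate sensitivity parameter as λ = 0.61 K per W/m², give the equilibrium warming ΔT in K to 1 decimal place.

CO₂: 5.78 × ln(406/284) = 5.78 × ln(1.42958) = 5.78 × 0.35738 = 2.0657 W/m².
CH₄: 0.036 × (√1814 − √731) = 0.036 × (42.5911 − 27.0370) = 0.036 × 15.5541 = 0.5599 W/m².
HFC-134a: Δ = 92 − 2 = 90 ppt = 0.090 ppb; ΔF = 0.16 × 0.090 = 0.0144 W/m².
Total ΔF = 2.0657 + 0.5599 + 0.0144 = 2.6400 W/m².
ΔT = λ ΔF = 0.61 × 2.64 = 1.6104 K.

ΔF = 2.64 W/m²; ΔT = 1.6 K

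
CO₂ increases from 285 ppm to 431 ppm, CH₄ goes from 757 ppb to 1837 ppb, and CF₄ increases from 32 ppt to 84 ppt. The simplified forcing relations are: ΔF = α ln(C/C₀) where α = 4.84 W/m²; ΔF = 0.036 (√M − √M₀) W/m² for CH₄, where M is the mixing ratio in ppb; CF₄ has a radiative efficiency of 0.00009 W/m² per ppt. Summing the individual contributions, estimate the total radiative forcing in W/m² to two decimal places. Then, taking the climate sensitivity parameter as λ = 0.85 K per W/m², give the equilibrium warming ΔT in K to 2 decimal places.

ΔF = 2.56 W/m²; ΔT = 2.18 K

CO₂: 4.84 × ln(431/285) = 4.84 × ln(1.51228) = 4.84 × 0.41362 = 2.0019 W/m².
CH₄: 0.036 × (√1837 − √757) = 0.036 × (42.8602 − 27.5136) = 0.036 × 15.3466 = 0.5525 W/m².
CF₄: ΔF = 0.00009 × (84 − 32) = 0.00009 × 52 = 0.0047 W/m².
Total ΔF = 2.0019 + 0.5525 + 0.0047 = 2.5591 W/m².
ΔT = λ ΔF = 0.85 × 2.56 = 2.1760 K.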